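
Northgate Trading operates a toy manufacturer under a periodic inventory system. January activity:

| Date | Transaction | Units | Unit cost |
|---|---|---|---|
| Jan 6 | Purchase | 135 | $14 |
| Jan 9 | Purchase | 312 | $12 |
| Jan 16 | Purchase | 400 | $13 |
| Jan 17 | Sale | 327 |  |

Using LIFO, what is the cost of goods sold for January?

COGS = $4,251

Jan 17, 327 sold [LIFO — newest first]: 327 @ $13 = $4,251
Ending inventory: 135 @ $14 + 312 @ $12 + 73 @ $13 = $6,583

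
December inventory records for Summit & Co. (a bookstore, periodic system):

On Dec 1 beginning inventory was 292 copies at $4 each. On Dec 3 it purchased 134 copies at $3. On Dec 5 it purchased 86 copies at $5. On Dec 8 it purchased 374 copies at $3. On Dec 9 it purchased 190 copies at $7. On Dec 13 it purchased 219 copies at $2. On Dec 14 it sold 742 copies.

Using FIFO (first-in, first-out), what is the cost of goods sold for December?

COGS = $2,690

Dec 14, 742 sold [FIFO — oldest first]: 292 @ $4 + 134 @ $3 + 86 @ $5 + 230 @ $3 = $2,690
Ending inventory: 144 @ $3 + 190 @ $7 + 219 @ $2 = $2,200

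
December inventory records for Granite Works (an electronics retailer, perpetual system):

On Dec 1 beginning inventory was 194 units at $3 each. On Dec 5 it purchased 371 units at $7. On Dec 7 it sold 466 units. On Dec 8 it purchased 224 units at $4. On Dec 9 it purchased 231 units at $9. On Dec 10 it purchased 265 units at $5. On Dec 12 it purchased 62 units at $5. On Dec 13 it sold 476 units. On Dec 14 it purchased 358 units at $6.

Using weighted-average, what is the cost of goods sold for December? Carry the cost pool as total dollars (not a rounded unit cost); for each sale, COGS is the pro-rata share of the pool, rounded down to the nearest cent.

COGS = $5,413.69

After Dec 1: 194 on hand, pool $582.00 (≈ $3.0000 each)
After Dec 5: 565 on hand, pool $3,179.00 (≈ $5.6265 each)
Dec 7, sell 466: 466/565 × $3,179.00 → $2,621.97
After Dec 8: 323 on hand, pool $1,453.03 (≈ $4.4985 each)
After Dec 9: 554 on hand, pool $3,532.03 (≈ $6.3755 each)
After Dec 10: 819 on hand, pool $4,857.03 (≈ $5.9304 each)
After Dec 12: 881 on hand, pool $5,167.03 (≈ $5.8650 each)
Dec 13, sell 476: 476/881 × $5,167.03 → $2,791.72
After Dec 14: 763 on hand, pool $4,523.31 (≈ $5.9283 each)
Total COGS = $2,621.97 + $2,791.72 = $5,413.69
Ending inventory (cost pool remaining) = $4,523.31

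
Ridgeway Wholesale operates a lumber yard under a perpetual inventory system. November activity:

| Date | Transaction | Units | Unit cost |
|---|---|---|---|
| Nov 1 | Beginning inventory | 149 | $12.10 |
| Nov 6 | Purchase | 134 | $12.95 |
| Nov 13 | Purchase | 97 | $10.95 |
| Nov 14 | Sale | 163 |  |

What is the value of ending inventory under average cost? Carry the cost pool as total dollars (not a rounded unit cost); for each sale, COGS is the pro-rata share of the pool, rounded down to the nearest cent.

After Nov 1: 149 on hand, pool $1,802.90 (≈ $12.1000 each)
After Nov 6: 283 on hand, pool $3,538.20 (≈ $12.5025 each)
After Nov 13: 380 on hand, pool $4,600.35 (≈ $12.1062 each)
Nov 14, sell 163: 163/380 × $4,600.35 → $1,973.30
Ending inventory (cost pool remaining) = $2,627.05
Check: goods available $4,600.35 = COGS $1,973.30 + ending $2,627.05

Ending inventory = $2,627.05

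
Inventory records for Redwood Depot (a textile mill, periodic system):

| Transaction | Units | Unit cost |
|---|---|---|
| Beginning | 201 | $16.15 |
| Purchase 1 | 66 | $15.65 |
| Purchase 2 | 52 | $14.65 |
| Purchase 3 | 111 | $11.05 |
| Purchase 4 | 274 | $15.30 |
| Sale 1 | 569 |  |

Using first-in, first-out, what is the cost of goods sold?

Sale 1 (569) [FIFO — oldest first]: 201 @ $16.15 + 66 @ $15.65 + 52 @ $14.65 + 111 @ $11.05 + 139 @ $15.30 = $8,394.10
Ending inventory: 135 @ $15.30 = $2,065.50

COGS = $8,394.10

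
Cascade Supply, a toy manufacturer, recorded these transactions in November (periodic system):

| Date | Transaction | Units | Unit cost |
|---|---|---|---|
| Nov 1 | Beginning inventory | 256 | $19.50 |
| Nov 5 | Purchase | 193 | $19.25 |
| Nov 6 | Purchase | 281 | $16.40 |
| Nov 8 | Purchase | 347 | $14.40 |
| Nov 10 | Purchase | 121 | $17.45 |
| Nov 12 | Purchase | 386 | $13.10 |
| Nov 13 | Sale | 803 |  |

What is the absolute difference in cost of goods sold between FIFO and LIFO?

$2,936.40

FIFO COGS: 256 @ $19.50 + 193 @ $19.25 + 281 @ $16.40 + 73 @ $14.40 = $14,366.85
LIFO COGS: 386 @ $13.10 + 121 @ $17.45 + 296 @ $14.40 = $11,430.45
Difference = |$14,366.85 − $11,430.45| = $2,936.40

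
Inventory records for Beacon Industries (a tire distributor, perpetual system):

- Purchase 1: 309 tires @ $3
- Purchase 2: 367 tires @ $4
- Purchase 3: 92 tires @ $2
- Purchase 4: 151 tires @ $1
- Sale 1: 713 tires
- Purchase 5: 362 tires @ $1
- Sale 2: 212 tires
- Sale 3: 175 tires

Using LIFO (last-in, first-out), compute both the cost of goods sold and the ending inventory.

Sale 1 (713) [LIFO — newest first]: 151 @ $1 + 92 @ $2 + 367 @ $4 + 103 @ $3 = $2,112
Sale 2 (212) [LIFO — newest first]: 212 @ $1 = $212
Sale 3 (175) [LIFO — newest first]: 150 @ $1 + 25 @ $3 = $225
Total COGS = $2,112 + $212 + $225 = $2,549
Ending inventory: 181 @ $3 = $543

COGS = $2,549; ending inventory = $543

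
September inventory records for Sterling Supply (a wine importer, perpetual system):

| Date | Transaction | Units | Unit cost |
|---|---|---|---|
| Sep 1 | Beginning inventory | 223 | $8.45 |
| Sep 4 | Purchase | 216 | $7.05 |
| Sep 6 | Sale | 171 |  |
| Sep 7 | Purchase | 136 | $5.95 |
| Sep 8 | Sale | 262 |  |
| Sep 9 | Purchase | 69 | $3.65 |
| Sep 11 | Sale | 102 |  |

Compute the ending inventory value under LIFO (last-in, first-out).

Sep 6, 171 sold [LIFO — newest first]: 171 @ $7.05 = $1,205.55
Sep 8, 262 sold [LIFO — newest first]: 136 @ $5.95 + 45 @ $7.05 + 81 @ $8.45 = $1,810.90
Sep 11, 102 sold [LIFO — newest first]: 69 @ $3.65 + 33 @ $8.45 = $530.70
Total COGS = $1,205.55 + $1,810.90 + $530.70 = $3,547.15
Ending inventory: 109 @ $8.45 = $921.05

Ending inventory = $921.05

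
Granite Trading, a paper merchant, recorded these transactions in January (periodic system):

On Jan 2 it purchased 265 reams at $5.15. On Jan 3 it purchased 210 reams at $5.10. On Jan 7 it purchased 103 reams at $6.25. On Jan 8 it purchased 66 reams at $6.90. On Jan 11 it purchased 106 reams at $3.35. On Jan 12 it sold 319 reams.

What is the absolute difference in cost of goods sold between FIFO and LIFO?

$38.50

FIFO COGS: 265 @ $5.15 + 54 @ $5.10 = $1,640.15
LIFO COGS: 106 @ $3.35 + 66 @ $6.90 + 103 @ $6.25 + 44 @ $5.10 = $1,678.65
Difference = |$1,640.15 − $1,678.65| = $38.50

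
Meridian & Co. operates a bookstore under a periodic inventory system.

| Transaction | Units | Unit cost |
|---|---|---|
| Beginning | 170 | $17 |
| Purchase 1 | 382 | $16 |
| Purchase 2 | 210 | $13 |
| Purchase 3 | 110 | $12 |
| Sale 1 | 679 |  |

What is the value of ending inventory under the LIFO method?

Ending inventory = $3,258

Sale 1 (679) [LIFO — newest first]: 110 @ $12 + 210 @ $13 + 359 @ $16 = $9,794
Ending inventory: 170 @ $17 + 23 @ $16 = $3,258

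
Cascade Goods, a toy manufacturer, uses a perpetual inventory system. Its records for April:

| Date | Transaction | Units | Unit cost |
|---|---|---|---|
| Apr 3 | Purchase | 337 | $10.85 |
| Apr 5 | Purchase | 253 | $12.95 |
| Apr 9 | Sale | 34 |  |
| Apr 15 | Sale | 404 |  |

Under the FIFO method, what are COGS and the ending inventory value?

COGS = $4,964.40; ending inventory = $1,968.40

Apr 9, 34 sold [FIFO — oldest first]: 34 @ $10.85 = $368.90
Apr 15, 404 sold [FIFO — oldest first]: 303 @ $10.85 + 101 @ $12.95 = $4,595.50
Total COGS = $368.90 + $4,595.50 = $4,964.40
Ending inventory: 152 @ $12.95 = $1,968.40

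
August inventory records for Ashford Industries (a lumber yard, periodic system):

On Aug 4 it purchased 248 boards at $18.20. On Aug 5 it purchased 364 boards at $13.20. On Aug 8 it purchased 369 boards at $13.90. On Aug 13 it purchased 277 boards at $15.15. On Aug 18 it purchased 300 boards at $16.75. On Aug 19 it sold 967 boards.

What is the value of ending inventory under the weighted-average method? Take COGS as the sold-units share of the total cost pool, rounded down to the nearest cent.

Aug 19, sell 967: 967/1558 × $23,669.05 → $14,690.61
Ending inventory (cost pool remaining) = $8,978.44
Check: goods available $23,669.05 = COGS $14,690.61 + ending $8,978.44

Ending inventory = $8,978.44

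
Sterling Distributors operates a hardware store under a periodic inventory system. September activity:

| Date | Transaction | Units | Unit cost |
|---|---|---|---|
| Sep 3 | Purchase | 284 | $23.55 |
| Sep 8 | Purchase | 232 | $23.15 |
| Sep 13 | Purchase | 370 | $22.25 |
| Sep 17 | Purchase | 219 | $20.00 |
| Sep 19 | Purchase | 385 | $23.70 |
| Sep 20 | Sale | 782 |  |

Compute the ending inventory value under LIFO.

Sep 20, 782 sold [LIFO — newest first]: 385 @ $23.70 + 219 @ $20.00 + 178 @ $22.25 = $17,465.00
Ending inventory: 284 @ $23.55 + 232 @ $23.15 + 192 @ $22.25 = $16,331.00
Check: goods available $33,796.00 = COGS $17,465.00 + ending $16,331.00

Ending inventory = $16,331.00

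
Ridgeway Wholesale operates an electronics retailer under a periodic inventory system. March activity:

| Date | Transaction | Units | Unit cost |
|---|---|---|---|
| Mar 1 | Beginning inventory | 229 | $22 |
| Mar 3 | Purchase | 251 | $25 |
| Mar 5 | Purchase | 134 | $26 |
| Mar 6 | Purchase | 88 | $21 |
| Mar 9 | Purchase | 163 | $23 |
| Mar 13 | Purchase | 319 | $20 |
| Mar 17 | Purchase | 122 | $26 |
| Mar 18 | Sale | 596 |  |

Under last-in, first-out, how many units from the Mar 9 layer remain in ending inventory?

8

Mar 18, 596 sold [LIFO — newest first]: 122 @ $26 + 319 @ $20 + 155 @ $23 = $13,117
Ending inventory: 229 @ $22 + 251 @ $25 + 134 @ $26 + 88 @ $21 + 8 @ $23 = $16,829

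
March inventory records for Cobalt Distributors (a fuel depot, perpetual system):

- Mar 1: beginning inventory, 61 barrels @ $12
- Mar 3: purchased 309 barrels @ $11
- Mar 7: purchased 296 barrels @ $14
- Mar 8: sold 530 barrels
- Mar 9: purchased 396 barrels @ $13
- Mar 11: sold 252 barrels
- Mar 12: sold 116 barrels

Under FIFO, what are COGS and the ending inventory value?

COGS = $11,291; ending inventory = $2,132

Mar 8, 530 sold [FIFO — oldest first]: 61 @ $12 + 309 @ $11 + 160 @ $14 = $6,371
Mar 11, 252 sold [FIFO — oldest first]: 136 @ $14 + 116 @ $13 = $3,412
Mar 12, 116 sold [FIFO — oldest first]: 116 @ $13 = $1,508
Total COGS = $6,371 + $3,412 + $1,508 = $11,291
Ending inventory: 164 @ $13 = $2,132
Check: goods available $13,423 = COGS $11,291 + ending $2,132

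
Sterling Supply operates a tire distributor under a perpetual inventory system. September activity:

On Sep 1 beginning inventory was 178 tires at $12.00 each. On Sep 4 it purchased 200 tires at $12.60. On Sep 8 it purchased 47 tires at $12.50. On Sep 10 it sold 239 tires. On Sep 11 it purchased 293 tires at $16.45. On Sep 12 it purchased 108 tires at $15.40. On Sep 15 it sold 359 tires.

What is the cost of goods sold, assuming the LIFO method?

COGS = $8,798.85

Sep 10, 239 sold [LIFO — newest first]: 47 @ $12.50 + 192 @ $12.60 = $3,006.70
Sep 15, 359 sold [LIFO — newest first]: 108 @ $15.40 + 251 @ $16.45 = $5,792.15
Total COGS = $3,006.70 + $5,792.15 = $8,798.85
Ending inventory: 178 @ $12.00 + 8 @ $12.60 + 42 @ $16.45 = $2,927.70
Check: goods available $11,726.55 = COGS $8,798.85 + ending $2,927.70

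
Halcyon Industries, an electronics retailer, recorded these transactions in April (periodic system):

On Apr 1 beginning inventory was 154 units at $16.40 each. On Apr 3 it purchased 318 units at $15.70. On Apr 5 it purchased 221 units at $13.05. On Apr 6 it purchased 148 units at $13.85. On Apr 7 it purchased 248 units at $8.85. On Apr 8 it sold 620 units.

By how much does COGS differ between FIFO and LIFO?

FIFO COGS: 154 @ $16.40 + 318 @ $15.70 + 148 @ $13.05 = $9,449.60
LIFO COGS: 248 @ $8.85 + 148 @ $13.85 + 221 @ $13.05 + 3 @ $15.70 = $7,175.75
Difference = |$9,449.60 − $7,175.75| = $2,273.85

$2,273.85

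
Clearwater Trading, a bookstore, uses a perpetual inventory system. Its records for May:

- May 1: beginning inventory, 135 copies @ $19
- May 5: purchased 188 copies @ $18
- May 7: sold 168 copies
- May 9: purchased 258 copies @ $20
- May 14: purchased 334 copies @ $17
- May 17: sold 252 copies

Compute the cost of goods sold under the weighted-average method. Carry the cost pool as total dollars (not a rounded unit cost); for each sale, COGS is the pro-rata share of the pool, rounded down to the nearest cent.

After May 1: 135 on hand, pool $2,565.00 (≈ $19.0000 each)
After May 5: 323 on hand, pool $5,949.00 (≈ $18.4180 each)
May 7, sell 168: 168/323 × $5,949.00 → $3,094.21
After May 9: 413 on hand, pool $8,014.79 (≈ $19.4063 each)
After May 14: 747 on hand, pool $13,692.79 (≈ $18.3304 each)
May 17, sell 252: 252/747 × $13,692.79 → $4,619.25
Total COGS = $3,094.21 + $4,619.25 = $7,713.46
Ending inventory (cost pool remaining) = $9,073.54

COGS = $7,713.46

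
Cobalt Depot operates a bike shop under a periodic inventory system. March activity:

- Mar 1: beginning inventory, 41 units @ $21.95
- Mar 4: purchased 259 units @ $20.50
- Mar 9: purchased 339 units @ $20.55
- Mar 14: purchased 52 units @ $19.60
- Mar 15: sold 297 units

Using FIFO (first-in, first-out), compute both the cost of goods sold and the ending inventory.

Mar 15, 297 sold [FIFO — oldest first]: 41 @ $21.95 + 256 @ $20.50 = $6,147.95
Ending inventory: 3 @ $20.50 + 339 @ $20.55 + 52 @ $19.60 = $8,047.15
Check: goods available $14,195.10 = COGS $6,147.95 + ending $8,047.15

COGS = $6,147.95; ending inventory = $8,047.15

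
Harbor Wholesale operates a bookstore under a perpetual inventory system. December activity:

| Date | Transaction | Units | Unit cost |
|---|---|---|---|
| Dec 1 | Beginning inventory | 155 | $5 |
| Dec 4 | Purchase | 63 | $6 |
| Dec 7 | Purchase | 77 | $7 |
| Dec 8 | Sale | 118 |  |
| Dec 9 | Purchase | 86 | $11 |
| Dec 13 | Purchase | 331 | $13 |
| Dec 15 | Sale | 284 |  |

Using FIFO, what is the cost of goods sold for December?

Dec 8, 118 sold [FIFO — oldest first]: 118 @ $5 = $590
Dec 15, 284 sold [FIFO — oldest first]: 37 @ $5 + 63 @ $6 + 77 @ $7 + 86 @ $11 + 21 @ $13 = $2,321
Total COGS = $590 + $2,321 = $2,911
Ending inventory: 310 @ $13 = $4,030
Check: goods available $6,941 = COGS $2,911 + ending $4,030

COGS = $2,911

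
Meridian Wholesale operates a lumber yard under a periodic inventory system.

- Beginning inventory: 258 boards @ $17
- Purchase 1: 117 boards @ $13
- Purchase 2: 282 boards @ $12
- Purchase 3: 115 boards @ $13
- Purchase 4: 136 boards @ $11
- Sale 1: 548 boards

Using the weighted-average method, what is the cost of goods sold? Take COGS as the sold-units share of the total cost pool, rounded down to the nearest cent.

COGS = $7,412.48

Sale 1, sell 548: 548/908 × $12,282.00 → $7,412.48
Ending inventory (cost pool remaining) = $4,869.52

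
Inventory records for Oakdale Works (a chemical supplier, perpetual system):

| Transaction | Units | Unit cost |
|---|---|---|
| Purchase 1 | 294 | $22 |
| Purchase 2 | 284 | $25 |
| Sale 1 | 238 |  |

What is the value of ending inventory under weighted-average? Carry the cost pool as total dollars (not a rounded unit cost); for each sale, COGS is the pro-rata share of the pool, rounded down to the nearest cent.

After Purchase 1: 294 on hand, pool $6,468.00 (≈ $22.0000 each)
After Purchase 2: 578 on hand, pool $13,568.00 (≈ $23.4740 each)
Sale 1, sell 238: 238/578 × $13,568.00 → $5,586.82
Ending inventory (cost pool remaining) = $7,981.18
Check: goods available $13,568.00 = COGS $5,586.82 + ending $7,981.18

Ending inventory = $7,981.18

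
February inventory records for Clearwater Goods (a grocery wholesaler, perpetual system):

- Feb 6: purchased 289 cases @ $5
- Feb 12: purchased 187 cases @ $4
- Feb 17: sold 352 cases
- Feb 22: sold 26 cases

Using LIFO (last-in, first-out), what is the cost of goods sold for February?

COGS = $1,703

Feb 17, 352 sold [LIFO — newest first]: 187 @ $4 + 165 @ $5 = $1,573
Feb 22, 26 sold [LIFO — newest first]: 26 @ $5 = $130
Total COGS = $1,573 + $130 = $1,703
Ending inventory: 98 @ $5 = $490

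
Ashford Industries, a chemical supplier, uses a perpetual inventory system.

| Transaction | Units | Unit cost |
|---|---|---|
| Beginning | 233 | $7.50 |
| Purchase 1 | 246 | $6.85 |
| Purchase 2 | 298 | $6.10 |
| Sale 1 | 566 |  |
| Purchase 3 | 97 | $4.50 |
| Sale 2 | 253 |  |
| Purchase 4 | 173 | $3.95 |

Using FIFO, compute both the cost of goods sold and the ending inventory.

Sale 1 (566) [FIFO — oldest first]: 233 @ $7.50 + 246 @ $6.85 + 87 @ $6.10 = $3,963.30
Sale 2 (253) [FIFO — oldest first]: 211 @ $6.10 + 42 @ $4.50 = $1,476.10
Total COGS = $3,963.30 + $1,476.10 = $5,439.40
Ending inventory: 55 @ $4.50 + 173 @ $3.95 = $930.85

COGS = $5,439.40; ending inventory = $930.85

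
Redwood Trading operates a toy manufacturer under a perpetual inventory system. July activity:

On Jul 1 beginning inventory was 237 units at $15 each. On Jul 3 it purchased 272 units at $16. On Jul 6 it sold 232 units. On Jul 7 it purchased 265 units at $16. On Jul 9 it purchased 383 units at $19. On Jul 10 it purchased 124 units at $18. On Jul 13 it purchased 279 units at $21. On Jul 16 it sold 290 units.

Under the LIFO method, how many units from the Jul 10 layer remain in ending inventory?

113

Jul 6, 232 sold [LIFO — newest first]: 232 @ $16 = $3,712
Jul 16, 290 sold [LIFO — newest first]: 279 @ $21 + 11 @ $18 = $6,057
Total COGS = $3,712 + $6,057 = $9,769
Ending inventory: 237 @ $15 + 40 @ $16 + 265 @ $16 + 383 @ $19 + 113 @ $18 = $17,746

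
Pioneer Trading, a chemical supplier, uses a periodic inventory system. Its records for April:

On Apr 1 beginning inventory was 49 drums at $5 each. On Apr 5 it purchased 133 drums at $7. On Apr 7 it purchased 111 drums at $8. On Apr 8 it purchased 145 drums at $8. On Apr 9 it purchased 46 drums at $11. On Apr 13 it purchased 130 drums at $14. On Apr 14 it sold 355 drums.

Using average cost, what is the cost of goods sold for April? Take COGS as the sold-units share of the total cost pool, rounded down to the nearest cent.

COGS = $3,208.87

Apr 14, sell 355: 355/614 × $5,550.00 → $3,208.87
Ending inventory (cost pool remaining) = $2,341.13
Check: goods available $5,550.00 = COGS $3,208.87 + ending $2,341.13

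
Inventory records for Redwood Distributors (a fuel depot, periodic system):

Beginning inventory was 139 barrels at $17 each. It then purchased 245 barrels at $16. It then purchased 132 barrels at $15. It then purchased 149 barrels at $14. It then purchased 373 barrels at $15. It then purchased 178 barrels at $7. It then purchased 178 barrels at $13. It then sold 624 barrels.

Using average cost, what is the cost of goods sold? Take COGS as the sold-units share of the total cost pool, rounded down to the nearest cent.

COGS = $8,730.62

Sale 1, sell 624: 624/1394 × $19,504.00 → $8,730.62
Ending inventory (cost pool remaining) = $10,773.38
Check: goods available $19,504.00 = COGS $8,730.62 + ending $10,773.38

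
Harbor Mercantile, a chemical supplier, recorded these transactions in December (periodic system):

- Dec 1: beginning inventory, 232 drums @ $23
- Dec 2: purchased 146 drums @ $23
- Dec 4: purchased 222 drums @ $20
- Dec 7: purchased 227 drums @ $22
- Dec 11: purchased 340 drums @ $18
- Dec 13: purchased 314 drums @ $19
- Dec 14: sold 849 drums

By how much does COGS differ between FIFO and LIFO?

$2,148

FIFO COGS: 232 @ $23 + 146 @ $23 + 222 @ $20 + 227 @ $22 + 22 @ $18 = $18,524
LIFO COGS: 314 @ $19 + 340 @ $18 + 195 @ $22 = $16,376
Difference = |$18,524 − $16,376| = $2,148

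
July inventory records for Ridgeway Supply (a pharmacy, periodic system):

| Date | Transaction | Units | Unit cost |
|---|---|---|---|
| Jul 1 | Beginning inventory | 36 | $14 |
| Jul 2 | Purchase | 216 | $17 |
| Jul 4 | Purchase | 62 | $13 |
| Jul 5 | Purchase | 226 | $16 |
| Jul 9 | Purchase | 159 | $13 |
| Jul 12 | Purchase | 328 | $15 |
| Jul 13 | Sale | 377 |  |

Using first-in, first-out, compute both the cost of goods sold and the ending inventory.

Jul 13, 377 sold [FIFO — oldest first]: 36 @ $14 + 216 @ $17 + 62 @ $13 + 63 @ $16 = $5,990
Ending inventory: 163 @ $16 + 159 @ $13 + 328 @ $15 = $9,595
Check: goods available $15,585 = COGS $5,990 + ending $9,595

COGS = $5,990; ending inventory = $9,595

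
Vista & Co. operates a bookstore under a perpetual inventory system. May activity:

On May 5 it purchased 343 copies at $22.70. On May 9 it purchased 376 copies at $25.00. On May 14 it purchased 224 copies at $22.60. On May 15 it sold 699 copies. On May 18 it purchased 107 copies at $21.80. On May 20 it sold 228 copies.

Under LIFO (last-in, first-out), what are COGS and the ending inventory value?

May 15, 699 sold [LIFO — newest first]: 224 @ $22.60 + 376 @ $25.00 + 99 @ $22.70 = $16,709.70
May 20, 228 sold [LIFO — newest first]: 107 @ $21.80 + 121 @ $22.70 = $5,079.30
Total COGS = $16,709.70 + $5,079.30 = $21,789.00
Ending inventory: 123 @ $22.70 = $2,792.10

COGS = $21,789.00; ending inventory = $2,792.10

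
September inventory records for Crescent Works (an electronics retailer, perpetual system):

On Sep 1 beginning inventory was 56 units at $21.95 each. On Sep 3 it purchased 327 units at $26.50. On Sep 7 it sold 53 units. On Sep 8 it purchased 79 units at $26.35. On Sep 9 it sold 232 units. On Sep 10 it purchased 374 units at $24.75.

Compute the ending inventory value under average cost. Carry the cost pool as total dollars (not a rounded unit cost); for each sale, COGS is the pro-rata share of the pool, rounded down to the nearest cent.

After Sep 1: 56 on hand, pool $1,229.20 (≈ $21.9500 each)
After Sep 3: 383 on hand, pool $9,894.70 (≈ $25.8347 each)
Sep 7, sell 53: 53/383 × $9,894.70 → $1,369.24
After Sep 8: 409 on hand, pool $10,607.11 (≈ $25.9343 each)
Sep 9, sell 232: 232/409 × $10,607.11 → $6,016.74
After Sep 10: 551 on hand, pool $13,846.87 (≈ $25.1304 each)
Total COGS = $1,369.24 + $6,016.74 = $7,385.98
Ending inventory (cost pool remaining) = $13,846.87
Check: goods available $21,232.85 = COGS $7,385.98 + ending $13,846.87

Ending inventory = $13,846.87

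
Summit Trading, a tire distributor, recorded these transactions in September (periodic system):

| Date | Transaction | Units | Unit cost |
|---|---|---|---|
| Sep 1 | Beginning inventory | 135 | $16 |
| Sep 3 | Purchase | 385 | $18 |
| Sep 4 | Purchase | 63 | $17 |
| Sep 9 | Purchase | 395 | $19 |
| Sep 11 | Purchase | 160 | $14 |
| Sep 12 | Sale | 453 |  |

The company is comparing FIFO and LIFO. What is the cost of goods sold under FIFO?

FIFO COGS: 135 @ $16 + 318 @ $18 = $7,884
LIFO COGS: 160 @ $14 + 293 @ $19 = $7,807

COGS = $7,884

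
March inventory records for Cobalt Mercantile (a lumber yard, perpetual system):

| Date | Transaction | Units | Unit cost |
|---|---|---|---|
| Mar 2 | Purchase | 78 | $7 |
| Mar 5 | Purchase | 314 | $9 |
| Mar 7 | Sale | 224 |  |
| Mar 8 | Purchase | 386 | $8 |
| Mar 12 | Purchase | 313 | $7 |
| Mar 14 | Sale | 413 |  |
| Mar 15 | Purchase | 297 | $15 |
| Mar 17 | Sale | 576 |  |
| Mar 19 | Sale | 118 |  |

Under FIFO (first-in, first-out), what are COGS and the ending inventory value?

COGS = $12,251; ending inventory = $855

Mar 7, 224 sold [FIFO — oldest first]: 78 @ $7 + 146 @ $9 = $1,860
Mar 14, 413 sold [FIFO — oldest first]: 168 @ $9 + 245 @ $8 = $3,472
Mar 17, 576 sold [FIFO — oldest first]: 141 @ $8 + 313 @ $7 + 122 @ $15 = $5,149
Mar 19, 118 sold [FIFO — oldest first]: 118 @ $15 = $1,770
Total COGS = $1,860 + $3,472 + $5,149 + $1,770 = $12,251
Ending inventory: 57 @ $15 = $855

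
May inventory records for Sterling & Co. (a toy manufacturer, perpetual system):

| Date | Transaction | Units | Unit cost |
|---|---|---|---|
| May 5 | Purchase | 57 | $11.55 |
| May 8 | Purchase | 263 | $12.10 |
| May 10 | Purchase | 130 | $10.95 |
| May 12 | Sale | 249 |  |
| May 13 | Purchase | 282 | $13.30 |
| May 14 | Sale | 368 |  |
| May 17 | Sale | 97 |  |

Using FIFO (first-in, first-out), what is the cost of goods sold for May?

May 12, 249 sold [FIFO — oldest first]: 57 @ $11.55 + 192 @ $12.10 = $2,981.55
May 14, 368 sold [FIFO — oldest first]: 71 @ $12.10 + 130 @ $10.95 + 167 @ $13.30 = $4,503.70
May 17, 97 sold [FIFO — oldest first]: 97 @ $13.30 = $1,290.10
Total COGS = $2,981.55 + $4,503.70 + $1,290.10 = $8,775.35
Ending inventory: 18 @ $13.30 = $239.40
Check: goods available $9,014.75 = COGS $8,775.35 + ending $239.40

COGS = $8,775.35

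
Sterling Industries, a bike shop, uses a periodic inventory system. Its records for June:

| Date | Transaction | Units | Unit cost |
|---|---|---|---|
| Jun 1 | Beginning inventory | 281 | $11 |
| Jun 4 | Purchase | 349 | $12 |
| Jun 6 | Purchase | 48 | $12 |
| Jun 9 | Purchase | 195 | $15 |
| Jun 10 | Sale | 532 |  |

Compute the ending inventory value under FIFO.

Jun 10, 532 sold [FIFO — oldest first]: 281 @ $11 + 251 @ $12 = $6,103
Ending inventory: 98 @ $12 + 48 @ $12 + 195 @ $15 = $4,677
Check: goods available $10,780 = COGS $6,103 + ending $4,677

Ending inventory = $4,677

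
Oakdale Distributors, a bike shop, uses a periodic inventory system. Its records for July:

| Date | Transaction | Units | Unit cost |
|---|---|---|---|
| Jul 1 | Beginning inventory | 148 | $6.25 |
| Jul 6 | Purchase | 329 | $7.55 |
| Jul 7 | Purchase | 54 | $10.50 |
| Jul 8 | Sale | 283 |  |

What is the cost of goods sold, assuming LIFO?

Jul 8, 283 sold [LIFO — newest first]: 54 @ $10.50 + 229 @ $7.55 = $2,295.95
Ending inventory: 148 @ $6.25 + 100 @ $7.55 = $1,680.00
Check: goods available $3,975.95 = COGS $2,295.95 + ending $1,680.00

COGS = $2,295.95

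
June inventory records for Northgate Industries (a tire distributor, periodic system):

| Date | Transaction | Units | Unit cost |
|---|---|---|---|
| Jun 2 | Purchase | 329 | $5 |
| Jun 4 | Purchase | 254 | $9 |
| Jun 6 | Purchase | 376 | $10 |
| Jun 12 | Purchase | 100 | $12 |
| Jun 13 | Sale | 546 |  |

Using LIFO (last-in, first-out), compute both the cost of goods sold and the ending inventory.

COGS = $5,590; ending inventory = $3,301

Jun 13, 546 sold [LIFO — newest first]: 100 @ $12 + 376 @ $10 + 70 @ $9 = $5,590
Ending inventory: 329 @ $5 + 184 @ $9 = $3,301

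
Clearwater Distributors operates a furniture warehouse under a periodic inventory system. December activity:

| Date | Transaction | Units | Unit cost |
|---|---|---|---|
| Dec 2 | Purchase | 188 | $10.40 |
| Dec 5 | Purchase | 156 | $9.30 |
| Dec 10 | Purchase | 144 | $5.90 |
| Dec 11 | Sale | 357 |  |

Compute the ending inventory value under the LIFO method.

Dec 11, 357 sold [LIFO — newest first]: 144 @ $5.90 + 156 @ $9.30 + 57 @ $10.40 = $2,893.20
Ending inventory: 131 @ $10.40 = $1,362.40
Check: goods available $4,255.60 = COGS $2,893.20 + ending $1,362.40

Ending inventory = $1,362.40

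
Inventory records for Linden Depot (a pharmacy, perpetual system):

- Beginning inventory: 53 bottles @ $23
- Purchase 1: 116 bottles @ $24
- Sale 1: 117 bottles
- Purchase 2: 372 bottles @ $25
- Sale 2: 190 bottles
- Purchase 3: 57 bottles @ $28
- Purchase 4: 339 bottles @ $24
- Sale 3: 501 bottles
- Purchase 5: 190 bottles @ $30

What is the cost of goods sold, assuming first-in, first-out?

COGS = $19,939

Sale 1 (117) [FIFO — oldest first]: 53 @ $23 + 64 @ $24 = $2,755
Sale 2 (190) [FIFO — oldest first]: 52 @ $24 + 138 @ $25 = $4,698
Sale 3 (501) [FIFO — oldest first]: 234 @ $25 + 57 @ $28 + 210 @ $24 = $12,486
Total COGS = $2,755 + $4,698 + $12,486 = $19,939
Ending inventory: 129 @ $24 + 190 @ $30 = $8,796
Check: goods available $28,735 = COGS $19,939 + ending $8,796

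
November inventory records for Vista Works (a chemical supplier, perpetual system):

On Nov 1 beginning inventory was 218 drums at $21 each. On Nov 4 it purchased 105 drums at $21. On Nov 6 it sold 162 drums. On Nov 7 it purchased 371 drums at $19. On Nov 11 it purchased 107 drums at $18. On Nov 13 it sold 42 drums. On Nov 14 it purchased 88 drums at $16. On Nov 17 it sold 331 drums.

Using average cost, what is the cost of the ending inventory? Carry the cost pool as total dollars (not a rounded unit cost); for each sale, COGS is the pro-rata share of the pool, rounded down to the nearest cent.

Ending inventory = $6,693.38

After Nov 1: 218 on hand, pool $4,578.00 (≈ $21.0000 each)
After Nov 4: 323 on hand, pool $6,783.00 (≈ $21.0000 each)
Nov 6, sell 162: 162/323 × $6,783.00 → $3,402.00
After Nov 7: 532 on hand, pool $10,430.00 (≈ $19.6053 each)
After Nov 11: 639 on hand, pool $12,356.00 (≈ $19.3365 each)
Nov 13, sell 42: 42/639 × $12,356.00 → $812.13
After Nov 14: 685 on hand, pool $12,951.87 (≈ $18.9078 each)
Nov 17, sell 331: 331/685 × $12,951.87 → $6,258.49
Total COGS = $3,402.00 + $812.13 + $6,258.49 = $10,472.62
Ending inventory (cost pool remaining) = $6,693.38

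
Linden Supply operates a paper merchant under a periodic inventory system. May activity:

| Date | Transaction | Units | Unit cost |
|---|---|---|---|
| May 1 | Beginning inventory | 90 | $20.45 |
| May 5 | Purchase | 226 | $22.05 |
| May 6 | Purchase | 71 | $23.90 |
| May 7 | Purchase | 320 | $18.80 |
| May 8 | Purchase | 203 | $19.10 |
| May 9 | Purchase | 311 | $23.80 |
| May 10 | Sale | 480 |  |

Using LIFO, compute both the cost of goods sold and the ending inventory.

May 10, 480 sold [LIFO — newest first]: 311 @ $23.80 + 169 @ $19.10 = $10,629.70
Ending inventory: 90 @ $20.45 + 226 @ $22.05 + 71 @ $23.90 + 320 @ $18.80 + 34 @ $19.10 = $15,186.10

COGS = $10,629.70; ending inventory = $15,186.10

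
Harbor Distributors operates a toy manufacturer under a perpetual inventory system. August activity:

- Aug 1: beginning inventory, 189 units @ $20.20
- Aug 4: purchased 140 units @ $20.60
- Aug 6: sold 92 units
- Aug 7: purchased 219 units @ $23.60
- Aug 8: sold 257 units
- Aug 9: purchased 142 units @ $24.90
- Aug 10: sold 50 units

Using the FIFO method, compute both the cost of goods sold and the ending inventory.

Aug 6, 92 sold [FIFO — oldest first]: 92 @ $20.20 = $1,858.40
Aug 8, 257 sold [FIFO — oldest first]: 97 @ $20.20 + 140 @ $20.60 + 20 @ $23.60 = $5,315.40
Aug 10, 50 sold [FIFO — oldest first]: 50 @ $23.60 = $1,180.00
Total COGS = $1,858.40 + $5,315.40 + $1,180.00 = $8,353.80
Ending inventory: 149 @ $23.60 + 142 @ $24.90 = $7,052.20

COGS = $8,353.80; ending inventory = $7,052.20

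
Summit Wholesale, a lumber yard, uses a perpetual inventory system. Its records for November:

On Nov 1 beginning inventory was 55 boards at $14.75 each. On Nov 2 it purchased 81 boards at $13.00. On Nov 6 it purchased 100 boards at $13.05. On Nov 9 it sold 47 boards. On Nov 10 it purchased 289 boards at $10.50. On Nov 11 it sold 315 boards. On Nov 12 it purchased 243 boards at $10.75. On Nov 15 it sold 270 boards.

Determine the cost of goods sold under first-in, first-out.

COGS = $7,354.00

Nov 9, 47 sold [FIFO — oldest first]: 47 @ $14.75 = $693.25
Nov 11, 315 sold [FIFO — oldest first]: 8 @ $14.75 + 81 @ $13.00 + 100 @ $13.05 + 126 @ $10.50 = $3,799.00
Nov 15, 270 sold [FIFO — oldest first]: 163 @ $10.50 + 107 @ $10.75 = $2,861.75
Total COGS = $693.25 + $3,799.00 + $2,861.75 = $7,354.00
Ending inventory: 136 @ $10.75 = $1,462.00
Check: goods available $8,816.00 = COGS $7,354.00 + ending $1,462.00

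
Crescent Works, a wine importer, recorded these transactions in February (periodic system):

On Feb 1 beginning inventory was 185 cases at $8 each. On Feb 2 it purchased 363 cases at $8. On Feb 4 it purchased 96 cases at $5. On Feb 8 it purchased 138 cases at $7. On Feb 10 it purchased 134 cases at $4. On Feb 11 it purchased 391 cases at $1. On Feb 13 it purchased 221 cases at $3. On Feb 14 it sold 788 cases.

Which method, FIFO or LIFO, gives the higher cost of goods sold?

FIFO COGS: 185 @ $8 + 363 @ $8 + 96 @ $5 + 138 @ $7 + 6 @ $4 = $5,854
LIFO COGS: 221 @ $3 + 391 @ $1 + 134 @ $4 + 42 @ $7 = $1,884

FIFO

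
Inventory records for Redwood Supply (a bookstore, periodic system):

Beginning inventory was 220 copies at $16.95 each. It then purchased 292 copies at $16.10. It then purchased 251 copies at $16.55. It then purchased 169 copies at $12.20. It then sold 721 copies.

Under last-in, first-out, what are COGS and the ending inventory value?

COGS = $11,069.60; ending inventory = $3,576.45

Sale 1 (721) [LIFO — newest first]: 169 @ $12.20 + 251 @ $16.55 + 292 @ $16.10 + 9 @ $16.95 = $11,069.60
Ending inventory: 211 @ $16.95 = $3,576.45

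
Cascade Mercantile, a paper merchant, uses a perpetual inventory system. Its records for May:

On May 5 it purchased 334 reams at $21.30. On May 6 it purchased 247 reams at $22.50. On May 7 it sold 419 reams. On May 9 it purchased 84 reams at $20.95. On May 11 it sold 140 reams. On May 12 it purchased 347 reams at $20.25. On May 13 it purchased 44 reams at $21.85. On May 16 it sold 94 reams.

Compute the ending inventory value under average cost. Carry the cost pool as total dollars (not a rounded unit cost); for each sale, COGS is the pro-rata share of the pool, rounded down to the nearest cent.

Ending inventory = $8,326.70

After May 5: 334 on hand, pool $7,114.20 (≈ $21.3000 each)
After May 6: 581 on hand, pool $12,671.70 (≈ $21.8102 each)
May 7, sell 419: 419/581 × $12,671.70 → $9,138.45
After May 9: 246 on hand, pool $5,293.05 (≈ $21.5165 each)
May 11, sell 140: 140/246 × $5,293.05 → $3,012.30
After May 12: 453 on hand, pool $9,307.50 (≈ $20.5464 each)
After May 13: 497 on hand, pool $10,268.90 (≈ $20.6618 each)
May 16, sell 94: 94/497 × $10,268.90 → $1,942.20
Total COGS = $9,138.45 + $3,012.30 + $1,942.20 = $14,092.95
Ending inventory (cost pool remaining) = $8,326.70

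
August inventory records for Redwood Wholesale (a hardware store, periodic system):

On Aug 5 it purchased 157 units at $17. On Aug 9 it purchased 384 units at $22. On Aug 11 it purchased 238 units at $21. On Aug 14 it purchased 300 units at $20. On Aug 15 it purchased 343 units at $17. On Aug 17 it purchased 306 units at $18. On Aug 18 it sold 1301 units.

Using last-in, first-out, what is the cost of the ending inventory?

Aug 18, 1301 sold [LIFO — newest first]: 306 @ $18 + 343 @ $17 + 300 @ $20 + 238 @ $21 + 114 @ $22 = $24,845
Ending inventory: 157 @ $17 + 270 @ $22 = $8,609
Check: goods available $33,454 = COGS $24,845 + ending $8,609

Ending inventory = $8,609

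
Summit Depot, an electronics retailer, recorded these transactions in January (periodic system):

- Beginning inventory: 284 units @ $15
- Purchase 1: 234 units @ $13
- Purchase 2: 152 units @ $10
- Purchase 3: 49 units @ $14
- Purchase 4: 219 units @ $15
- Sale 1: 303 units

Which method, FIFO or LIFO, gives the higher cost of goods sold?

FIFO COGS: 284 @ $15 + 19 @ $13 = $4,507
LIFO COGS: 219 @ $15 + 49 @ $14 + 35 @ $10 = $4,321

FIFO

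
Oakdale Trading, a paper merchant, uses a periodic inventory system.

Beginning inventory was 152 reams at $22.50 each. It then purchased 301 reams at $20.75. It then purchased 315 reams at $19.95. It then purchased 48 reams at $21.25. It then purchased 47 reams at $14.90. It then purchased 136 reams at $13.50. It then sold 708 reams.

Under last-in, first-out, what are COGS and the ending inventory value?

COGS = $13,202.05; ending inventory = $6,304.25

Sale 1 (708) [LIFO — newest first]: 136 @ $13.50 + 47 @ $14.90 + 48 @ $21.25 + 315 @ $19.95 + 162 @ $20.75 = $13,202.05
Ending inventory: 152 @ $22.50 + 139 @ $20.75 = $6,304.25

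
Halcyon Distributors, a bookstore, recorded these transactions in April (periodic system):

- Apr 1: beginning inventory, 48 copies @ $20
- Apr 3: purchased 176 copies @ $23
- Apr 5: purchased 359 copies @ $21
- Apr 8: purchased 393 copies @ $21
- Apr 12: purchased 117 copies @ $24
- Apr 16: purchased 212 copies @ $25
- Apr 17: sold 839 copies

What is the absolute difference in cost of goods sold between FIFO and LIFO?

$895

FIFO COGS: 48 @ $20 + 176 @ $23 + 359 @ $21 + 256 @ $21 = $17,923
LIFO COGS: 212 @ $25 + 117 @ $24 + 393 @ $21 + 117 @ $21 = $18,818
Difference = |$17,923 − $18,818| = $895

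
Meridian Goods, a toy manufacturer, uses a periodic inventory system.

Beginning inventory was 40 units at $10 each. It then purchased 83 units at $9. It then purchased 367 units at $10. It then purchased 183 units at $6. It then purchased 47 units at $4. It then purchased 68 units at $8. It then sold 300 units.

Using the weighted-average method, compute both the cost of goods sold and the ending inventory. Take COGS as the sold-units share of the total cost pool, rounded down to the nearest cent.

COGS = $2,530.58; ending inventory = $4,116.42

Sale 1, sell 300: 300/788 × $6,647.00 → $2,530.58
Ending inventory (cost pool remaining) = $4,116.42
Check: goods available $6,647.00 = COGS $2,530.58 + ending $4,116.42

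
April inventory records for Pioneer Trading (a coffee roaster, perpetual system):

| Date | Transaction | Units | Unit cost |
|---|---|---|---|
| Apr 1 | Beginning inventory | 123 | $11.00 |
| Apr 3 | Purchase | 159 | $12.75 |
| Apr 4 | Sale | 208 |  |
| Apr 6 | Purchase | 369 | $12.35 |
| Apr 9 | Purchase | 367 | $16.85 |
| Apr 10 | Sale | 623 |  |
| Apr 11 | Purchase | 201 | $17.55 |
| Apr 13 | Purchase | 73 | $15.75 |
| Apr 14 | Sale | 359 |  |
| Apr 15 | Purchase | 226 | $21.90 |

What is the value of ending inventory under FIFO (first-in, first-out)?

Apr 4, 208 sold [FIFO — oldest first]: 123 @ $11.00 + 85 @ $12.75 = $2,436.75
Apr 10, 623 sold [FIFO — oldest first]: 74 @ $12.75 + 369 @ $12.35 + 180 @ $16.85 = $8,533.65
Apr 14, 359 sold [FIFO — oldest first]: 187 @ $16.85 + 172 @ $17.55 = $6,169.55
Total COGS = $2,436.75 + $8,533.65 + $6,169.55 = $17,139.95
Ending inventory: 29 @ $17.55 + 73 @ $15.75 + 226 @ $21.90 = $6,608.10

Ending inventory = $6,608.10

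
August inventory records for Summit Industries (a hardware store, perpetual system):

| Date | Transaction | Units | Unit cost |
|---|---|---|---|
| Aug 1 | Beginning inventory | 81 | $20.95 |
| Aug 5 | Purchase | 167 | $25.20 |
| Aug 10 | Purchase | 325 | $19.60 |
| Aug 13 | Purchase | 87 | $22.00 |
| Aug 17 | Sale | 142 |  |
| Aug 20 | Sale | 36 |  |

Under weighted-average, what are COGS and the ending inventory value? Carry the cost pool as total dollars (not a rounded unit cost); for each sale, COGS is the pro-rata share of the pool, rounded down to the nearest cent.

COGS = $3,826.82; ending inventory = $10,362.53

After Aug 1: 81 on hand, pool $1,696.95 (≈ $20.9500 each)
After Aug 5: 248 on hand, pool $5,905.35 (≈ $23.8119 each)
After Aug 10: 573 on hand, pool $12,275.35 (≈ $21.4229 each)
After Aug 13: 660 on hand, pool $14,189.35 (≈ $21.4990 each)
Aug 17, sell 142: 142/660 × $14,189.35 → $3,052.86
Aug 20, sell 36: 36/518 × $11,136.49 → $773.96
Total COGS = $3,052.86 + $773.96 = $3,826.82
Ending inventory (cost pool remaining) = $10,362.53
Check: goods available $14,189.35 = COGS $3,826.82 + ending $10,362.53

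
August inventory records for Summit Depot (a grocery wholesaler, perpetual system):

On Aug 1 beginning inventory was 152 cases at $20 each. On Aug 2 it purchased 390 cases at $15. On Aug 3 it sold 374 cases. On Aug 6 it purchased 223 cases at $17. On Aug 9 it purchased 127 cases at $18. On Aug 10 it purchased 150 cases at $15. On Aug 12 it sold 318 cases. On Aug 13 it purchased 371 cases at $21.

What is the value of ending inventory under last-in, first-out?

Ending inventory = $14,165

Aug 3, 374 sold [LIFO — newest first]: 374 @ $15 = $5,610
Aug 12, 318 sold [LIFO — newest first]: 150 @ $15 + 127 @ $18 + 41 @ $17 = $5,233
Total COGS = $5,610 + $5,233 = $10,843
Ending inventory: 152 @ $20 + 16 @ $15 + 182 @ $17 + 371 @ $21 = $14,165
Check: goods available $25,008 = COGS $10,843 + ending $14,165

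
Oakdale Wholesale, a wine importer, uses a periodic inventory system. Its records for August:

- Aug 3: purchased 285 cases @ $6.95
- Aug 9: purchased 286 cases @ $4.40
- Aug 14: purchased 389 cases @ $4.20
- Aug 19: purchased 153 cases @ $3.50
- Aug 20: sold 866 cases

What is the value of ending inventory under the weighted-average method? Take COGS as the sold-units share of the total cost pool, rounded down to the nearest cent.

Ending inventory = $1,200.26

Aug 20, sell 866: 866/1113 × $5,408.45 → $4,208.19
Ending inventory (cost pool remaining) = $1,200.26
Check: goods available $5,408.45 = COGS $4,208.19 + ending $1,200.26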